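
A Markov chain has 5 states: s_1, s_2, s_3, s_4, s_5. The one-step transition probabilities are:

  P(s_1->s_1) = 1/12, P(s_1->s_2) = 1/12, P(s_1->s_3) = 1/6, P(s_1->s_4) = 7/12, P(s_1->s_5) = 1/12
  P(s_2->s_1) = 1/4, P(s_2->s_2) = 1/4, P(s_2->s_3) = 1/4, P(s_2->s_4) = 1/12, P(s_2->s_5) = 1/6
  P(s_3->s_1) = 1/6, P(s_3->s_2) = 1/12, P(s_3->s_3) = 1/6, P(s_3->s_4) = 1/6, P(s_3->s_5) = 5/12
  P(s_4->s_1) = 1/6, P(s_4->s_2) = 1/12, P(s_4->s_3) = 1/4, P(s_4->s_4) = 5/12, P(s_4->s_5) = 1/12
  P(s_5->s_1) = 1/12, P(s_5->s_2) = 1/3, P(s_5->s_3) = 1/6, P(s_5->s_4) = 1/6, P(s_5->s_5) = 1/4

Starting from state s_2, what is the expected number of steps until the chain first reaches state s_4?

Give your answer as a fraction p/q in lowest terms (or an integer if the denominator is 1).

Answer: 8008/1623

Derivation:
Let h_i = expected steps to first reach s_4 from state i.
Boundary: h_s_4 = 0.
First-step equations for the other states:
  h_s_1 = 1 + 1/12*h_s_1 + 1/12*h_s_2 + 1/6*h_s_3 + 7/12*h_s_4 + 1/12*h_s_5
  h_s_2 = 1 + 1/4*h_s_1 + 1/4*h_s_2 + 1/4*h_s_3 + 1/12*h_s_4 + 1/6*h_s_5
  h_s_3 = 1 + 1/6*h_s_1 + 1/12*h_s_2 + 1/6*h_s_3 + 1/6*h_s_4 + 5/12*h_s_5
  h_s_5 = 1 + 1/12*h_s_1 + 1/3*h_s_2 + 1/6*h_s_3 + 1/6*h_s_4 + 1/4*h_s_5

Substituting h_s_4 = 0 and rearranging gives the linear system (I - Q) h = 1:
  [11/12, -1/12, -1/6, -1/12] . (h_s_1, h_s_2, h_s_3, h_s_5) = 1
  [-1/4, 3/4, -1/4, -1/6] . (h_s_1, h_s_2, h_s_3, h_s_5) = 1
  [-1/6, -1/12, 5/6, -5/12] . (h_s_1, h_s_2, h_s_3, h_s_5) = 1
  [-1/12, -1/3, -1/6, 3/4] . (h_s_1, h_s_2, h_s_3, h_s_5) = 1

Solving yields:
  h_s_1 = 1536/541
  h_s_2 = 8008/1623
  h_s_3 = 7636/1623
  h_s_5 = 2644/541

Starting state is s_2, so the expected hitting time is h_s_2 = 8008/1623.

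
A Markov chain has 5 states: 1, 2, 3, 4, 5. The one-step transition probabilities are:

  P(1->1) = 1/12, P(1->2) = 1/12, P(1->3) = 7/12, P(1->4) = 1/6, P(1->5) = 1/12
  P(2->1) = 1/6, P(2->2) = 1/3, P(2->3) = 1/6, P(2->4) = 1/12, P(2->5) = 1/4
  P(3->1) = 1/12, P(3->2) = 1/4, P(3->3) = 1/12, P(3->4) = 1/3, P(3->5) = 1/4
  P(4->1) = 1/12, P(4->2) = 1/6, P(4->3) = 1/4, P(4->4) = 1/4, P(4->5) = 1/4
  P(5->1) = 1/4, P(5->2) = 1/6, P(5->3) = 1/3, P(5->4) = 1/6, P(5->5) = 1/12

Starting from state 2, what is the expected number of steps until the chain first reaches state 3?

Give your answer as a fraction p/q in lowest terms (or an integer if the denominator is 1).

Answer: 7408/2043

Derivation:
Let h_i = expected steps to first reach 3 from state i.
Boundary: h_3 = 0.
First-step equations for the other states:
  h_1 = 1 + 1/12*h_1 + 1/12*h_2 + 7/12*h_3 + 1/6*h_4 + 1/12*h_5
  h_2 = 1 + 1/6*h_1 + 1/3*h_2 + 1/6*h_3 + 1/12*h_4 + 1/4*h_5
  h_4 = 1 + 1/12*h_1 + 1/6*h_2 + 1/4*h_3 + 1/4*h_4 + 1/4*h_5
  h_5 = 1 + 1/4*h_1 + 1/6*h_2 + 1/3*h_3 + 1/6*h_4 + 1/12*h_5

Substituting h_3 = 0 and rearranging gives the linear system (I - Q) h = 1:
  [11/12, -1/12, -1/6, -1/12] . (h_1, h_2, h_4, h_5) = 1
  [-1/6, 2/3, -1/12, -1/4] . (h_1, h_2, h_4, h_5) = 1
  [-1/12, -1/6, 3/4, -1/4] . (h_1, h_2, h_4, h_5) = 1
  [-1/4, -1/6, -1/6, 11/12] . (h_1, h_2, h_4, h_5) = 1

Solving yields:
  h_1 = 4720/2043
  h_2 = 7408/2043
  h_4 = 2312/681
  h_5 = 6124/2043

Starting state is 2, so the expected hitting time is h_2 = 7408/2043.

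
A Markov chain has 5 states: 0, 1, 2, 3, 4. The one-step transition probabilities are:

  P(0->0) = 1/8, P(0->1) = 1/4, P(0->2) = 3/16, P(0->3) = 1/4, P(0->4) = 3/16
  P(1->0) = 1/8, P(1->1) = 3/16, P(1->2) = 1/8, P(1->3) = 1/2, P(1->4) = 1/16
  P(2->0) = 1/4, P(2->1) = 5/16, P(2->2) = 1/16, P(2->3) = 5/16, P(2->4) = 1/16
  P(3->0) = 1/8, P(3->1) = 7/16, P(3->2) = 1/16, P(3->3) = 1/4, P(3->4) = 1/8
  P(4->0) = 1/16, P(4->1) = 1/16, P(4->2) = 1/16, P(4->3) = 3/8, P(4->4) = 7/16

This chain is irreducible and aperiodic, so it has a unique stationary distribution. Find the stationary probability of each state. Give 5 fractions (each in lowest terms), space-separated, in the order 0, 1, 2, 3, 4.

Answer: 6931/54599 14931/54599 5212/54599 18799/54599 8726/54599

Derivation:
The stationary distribution satisfies pi = pi * P, i.e.:
  pi_0 = 1/8*pi_0 + 1/8*pi_1 + 1/4*pi_2 + 1/8*pi_3 + 1/16*pi_4
  pi_1 = 1/4*pi_0 + 3/16*pi_1 + 5/16*pi_2 + 7/16*pi_3 + 1/16*pi_4
  pi_2 = 3/16*pi_0 + 1/8*pi_1 + 1/16*pi_2 + 1/16*pi_3 + 1/16*pi_4
  pi_3 = 1/4*pi_0 + 1/2*pi_1 + 5/16*pi_2 + 1/4*pi_3 + 3/8*pi_4
  pi_4 = 3/16*pi_0 + 1/16*pi_1 + 1/16*pi_2 + 1/8*pi_3 + 7/16*pi_4
with normalization: pi_0 + pi_1 + pi_2 + pi_3 + pi_4 = 1.

Using the first 4 balance equations plus normalization, the linear system A*pi = b is:
  [-7/8, 1/8, 1/4, 1/8, 1/16] . pi = 0
  [1/4, -13/16, 5/16, 7/16, 1/16] . pi = 0
  [3/16, 1/8, -15/16, 1/16, 1/16] . pi = 0
  [1/4, 1/2, 5/16, -3/4, 3/8] . pi = 0
  [1, 1, 1, 1, 1] . pi = 1

Solving yields:
  pi_0 = 6931/54599
  pi_1 = 14931/54599
  pi_2 = 5212/54599
  pi_3 = 18799/54599
  pi_4 = 8726/54599

Verification (pi * P):
  6931/54599*1/8 + 14931/54599*1/8 + 5212/54599*1/4 + 18799/54599*1/8 + 8726/54599*1/16 = 6931/54599 = pi_0  (ok)
  6931/54599*1/4 + 14931/54599*3/16 + 5212/54599*5/16 + 18799/54599*7/16 + 8726/54599*1/16 = 14931/54599 = pi_1  (ok)
  6931/54599*3/16 + 14931/54599*1/8 + 5212/54599*1/16 + 18799/54599*1/16 + 8726/54599*1/16 = 5212/54599 = pi_2  (ok)
  6931/54599*1/4 + 14931/54599*1/2 + 5212/54599*5/16 + 18799/54599*1/4 + 8726/54599*3/8 = 18799/54599 = pi_3  (ok)
  6931/54599*3/16 + 14931/54599*1/16 + 5212/54599*1/16 + 18799/54599*1/8 + 8726/54599*7/16 = 8726/54599 = pi_4  (ok)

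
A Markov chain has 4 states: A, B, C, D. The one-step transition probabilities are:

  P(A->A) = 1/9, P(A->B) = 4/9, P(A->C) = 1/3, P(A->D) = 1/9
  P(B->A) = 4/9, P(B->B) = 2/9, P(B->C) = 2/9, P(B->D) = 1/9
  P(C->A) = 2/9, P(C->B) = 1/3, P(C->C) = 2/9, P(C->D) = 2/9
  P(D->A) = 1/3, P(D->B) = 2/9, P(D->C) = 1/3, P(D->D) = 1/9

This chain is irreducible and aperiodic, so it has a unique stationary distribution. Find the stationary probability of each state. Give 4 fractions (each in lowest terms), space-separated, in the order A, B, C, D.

Answer: 271/979 307/979 263/979 138/979

Derivation:
The stationary distribution satisfies pi = pi * P, i.e.:
  pi_A = 1/9*pi_A + 4/9*pi_B + 2/9*pi_C + 1/3*pi_D
  pi_B = 4/9*pi_A + 2/9*pi_B + 1/3*pi_C + 2/9*pi_D
  pi_C = 1/3*pi_A + 2/9*pi_B + 2/9*pi_C + 1/3*pi_D
  pi_D = 1/9*pi_A + 1/9*pi_B + 2/9*pi_C + 1/9*pi_D
with normalization: pi_A + pi_B + pi_C + pi_D = 1.

Using the first 3 balance equations plus normalization, the linear system A*pi = b is:
  [-8/9, 4/9, 2/9, 1/3] . pi = 0
  [4/9, -7/9, 1/3, 2/9] . pi = 0
  [1/3, 2/9, -7/9, 1/3] . pi = 0
  [1, 1, 1, 1] . pi = 1

Solving yields:
  pi_A = 271/979
  pi_B = 307/979
  pi_C = 263/979
  pi_D = 138/979

Verification (pi * P):
  271/979*1/9 + 307/979*4/9 + 263/979*2/9 + 138/979*1/3 = 271/979 = pi_A  (ok)
  271/979*4/9 + 307/979*2/9 + 263/979*1/3 + 138/979*2/9 = 307/979 = pi_B  (ok)
  271/979*1/3 + 307/979*2/9 + 263/979*2/9 + 138/979*1/3 = 263/979 = pi_C  (ok)
  271/979*1/9 + 307/979*1/9 + 263/979*2/9 + 138/979*1/9 = 138/979 = pi_D  (ok)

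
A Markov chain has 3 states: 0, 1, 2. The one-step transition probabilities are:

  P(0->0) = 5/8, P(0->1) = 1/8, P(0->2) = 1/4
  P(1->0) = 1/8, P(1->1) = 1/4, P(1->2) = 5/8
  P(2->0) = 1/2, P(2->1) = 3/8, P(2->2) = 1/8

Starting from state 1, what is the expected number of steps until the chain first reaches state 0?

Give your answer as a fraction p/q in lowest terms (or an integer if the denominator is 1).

Let h_i = expected steps to first reach 0 from state i.
Boundary: h_0 = 0.
First-step equations for the other states:
  h_1 = 1 + 1/8*h_0 + 1/4*h_1 + 5/8*h_2
  h_2 = 1 + 1/2*h_0 + 3/8*h_1 + 1/8*h_2

Substituting h_0 = 0 and rearranging gives the linear system (I - Q) h = 1:
  [3/4, -5/8] . (h_1, h_2) = 1
  [-3/8, 7/8] . (h_1, h_2) = 1

Solving yields:
  h_1 = 32/9
  h_2 = 8/3

Starting state is 1, so the expected hitting time is h_1 = 32/9.

Answer: 32/9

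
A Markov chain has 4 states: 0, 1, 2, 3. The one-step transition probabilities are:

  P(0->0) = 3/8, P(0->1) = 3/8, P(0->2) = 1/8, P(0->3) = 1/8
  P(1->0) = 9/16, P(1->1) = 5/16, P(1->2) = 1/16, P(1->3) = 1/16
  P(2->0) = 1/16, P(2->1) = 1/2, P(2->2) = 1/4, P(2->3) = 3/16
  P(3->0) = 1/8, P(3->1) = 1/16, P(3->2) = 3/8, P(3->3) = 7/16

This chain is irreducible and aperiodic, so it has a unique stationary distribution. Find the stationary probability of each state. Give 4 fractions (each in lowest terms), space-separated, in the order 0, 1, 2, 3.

Answer: 57/167 54/167 28/167 28/167

Derivation:
The stationary distribution satisfies pi = pi * P, i.e.:
  pi_0 = 3/8*pi_0 + 9/16*pi_1 + 1/16*pi_2 + 1/8*pi_3
  pi_1 = 3/8*pi_0 + 5/16*pi_1 + 1/2*pi_2 + 1/16*pi_3
  pi_2 = 1/8*pi_0 + 1/16*pi_1 + 1/4*pi_2 + 3/8*pi_3
  pi_3 = 1/8*pi_0 + 1/16*pi_1 + 3/16*pi_2 + 7/16*pi_3
with normalization: pi_0 + pi_1 + pi_2 + pi_3 = 1.

Using the first 3 balance equations plus normalization, the linear system A*pi = b is:
  [-5/8, 9/16, 1/16, 1/8] . pi = 0
  [3/8, -11/16, 1/2, 1/16] . pi = 0
  [1/8, 1/16, -3/4, 3/8] . pi = 0
  [1, 1, 1, 1] . pi = 1

Solving yields:
  pi_0 = 57/167
  pi_1 = 54/167
  pi_2 = 28/167
  pi_3 = 28/167

Verification (pi * P):
  57/167*3/8 + 54/167*9/16 + 28/167*1/16 + 28/167*1/8 = 57/167 = pi_0  (ok)
  57/167*3/8 + 54/167*5/16 + 28/167*1/2 + 28/167*1/16 = 54/167 = pi_1  (ok)
  57/167*1/8 + 54/167*1/16 + 28/167*1/4 + 28/167*3/8 = 28/167 = pi_2  (ok)
  57/167*1/8 + 54/167*1/16 + 28/167*3/16 + 28/167*7/16 = 28/167 = pi_3  (ok)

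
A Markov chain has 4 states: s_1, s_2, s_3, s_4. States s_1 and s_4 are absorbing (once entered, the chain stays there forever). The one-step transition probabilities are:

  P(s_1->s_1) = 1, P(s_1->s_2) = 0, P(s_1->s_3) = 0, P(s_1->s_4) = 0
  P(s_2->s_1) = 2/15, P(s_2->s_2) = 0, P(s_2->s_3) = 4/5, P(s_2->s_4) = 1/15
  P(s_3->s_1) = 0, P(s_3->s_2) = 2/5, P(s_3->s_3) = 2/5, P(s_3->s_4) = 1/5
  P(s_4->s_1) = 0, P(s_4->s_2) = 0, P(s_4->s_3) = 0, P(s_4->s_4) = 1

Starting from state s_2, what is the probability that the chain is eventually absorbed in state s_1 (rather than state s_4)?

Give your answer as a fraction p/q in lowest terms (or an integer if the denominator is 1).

Answer: 2/7

Derivation:
Let a_i = P(absorbed in s_1 | start in state i).
Boundary conditions: a_s_1 = 1, a_s_4 = 0.
For each transient state i, a_i = sum_j P(i->j) * a_j:
  a_s_2 = 2/15*a_s_1 + 0*a_s_2 + 4/5*a_s_3 + 1/15*a_s_4
  a_s_3 = 0*a_s_1 + 2/5*a_s_2 + 2/5*a_s_3 + 1/5*a_s_4

Substituting a_s_1 = 1 and a_s_4 = 0, rearrange to (I - Q) a = r where r[i] = P(i -> s_1):
  [1, -4/5] . (a_s_2, a_s_3) = 2/15
  [-2/5, 3/5] . (a_s_2, a_s_3) = 0

Solving yields:
  a_s_2 = 2/7
  a_s_3 = 4/21

Starting state is s_2, so the absorption probability is a_s_2 = 2/7.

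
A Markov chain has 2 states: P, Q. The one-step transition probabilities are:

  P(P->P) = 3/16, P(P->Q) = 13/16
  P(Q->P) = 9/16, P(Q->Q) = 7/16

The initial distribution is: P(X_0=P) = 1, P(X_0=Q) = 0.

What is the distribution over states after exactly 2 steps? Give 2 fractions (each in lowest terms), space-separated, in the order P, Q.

Propagating the distribution step by step (d_{t+1} = d_t * P):
d_0 = (P=1, Q=0)
  d_1[P] = 1*3/16 + 0*9/16 = 3/16
  d_1[Q] = 1*13/16 + 0*7/16 = 13/16
d_1 = (P=3/16, Q=13/16)
  d_2[P] = 3/16*3/16 + 13/16*9/16 = 63/128
  d_2[Q] = 3/16*13/16 + 13/16*7/16 = 65/128
d_2 = (P=63/128, Q=65/128)

Answer: 63/128 65/128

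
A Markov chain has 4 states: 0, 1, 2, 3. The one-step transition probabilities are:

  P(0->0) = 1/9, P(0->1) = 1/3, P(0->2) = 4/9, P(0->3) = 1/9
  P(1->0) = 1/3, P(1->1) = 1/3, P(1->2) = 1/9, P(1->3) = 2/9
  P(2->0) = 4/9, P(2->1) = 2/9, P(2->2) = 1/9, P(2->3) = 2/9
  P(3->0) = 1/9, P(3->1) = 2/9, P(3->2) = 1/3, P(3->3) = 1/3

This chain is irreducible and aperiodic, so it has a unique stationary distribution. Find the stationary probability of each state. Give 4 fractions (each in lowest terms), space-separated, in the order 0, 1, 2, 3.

Answer: 12/47 53/188 23/94 41/188

Derivation:
The stationary distribution satisfies pi = pi * P, i.e.:
  pi_0 = 1/9*pi_0 + 1/3*pi_1 + 4/9*pi_2 + 1/9*pi_3
  pi_1 = 1/3*pi_0 + 1/3*pi_1 + 2/9*pi_2 + 2/9*pi_3
  pi_2 = 4/9*pi_0 + 1/9*pi_1 + 1/9*pi_2 + 1/3*pi_3
  pi_3 = 1/9*pi_0 + 2/9*pi_1 + 2/9*pi_2 + 1/3*pi_3
with normalization: pi_0 + pi_1 + pi_2 + pi_3 = 1.

Using the first 3 balance equations plus normalization, the linear system A*pi = b is:
  [-8/9, 1/3, 4/9, 1/9] . pi = 0
  [1/3, -2/3, 2/9, 2/9] . pi = 0
  [4/9, 1/9, -8/9, 1/3] . pi = 0
  [1, 1, 1, 1] . pi = 1

Solving yields:
  pi_0 = 12/47
  pi_1 = 53/188
  pi_2 = 23/94
  pi_3 = 41/188

Verification (pi * P):
  12/47*1/9 + 53/188*1/3 + 23/94*4/9 + 41/188*1/9 = 12/47 = pi_0  (ok)
  12/47*1/3 + 53/188*1/3 + 23/94*2/9 + 41/188*2/9 = 53/188 = pi_1  (ok)
  12/47*4/9 + 53/188*1/9 + 23/94*1/9 + 41/188*1/3 = 23/94 = pi_2  (ok)
  12/47*1/9 + 53/188*2/9 + 23/94*2/9 + 41/188*1/3 = 41/188 = pi_3  (ok)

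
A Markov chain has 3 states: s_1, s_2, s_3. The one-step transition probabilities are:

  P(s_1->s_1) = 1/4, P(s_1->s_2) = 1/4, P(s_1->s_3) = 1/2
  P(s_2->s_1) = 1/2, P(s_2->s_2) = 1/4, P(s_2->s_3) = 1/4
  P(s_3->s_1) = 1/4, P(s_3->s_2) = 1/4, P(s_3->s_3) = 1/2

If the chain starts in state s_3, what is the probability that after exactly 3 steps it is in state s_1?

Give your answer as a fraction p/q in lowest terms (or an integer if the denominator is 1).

Computing P^3 by repeated multiplication:
P^1 =
  s_1: [1/4, 1/4, 1/2]
  s_2: [1/2, 1/4, 1/4]
  s_3: [1/4, 1/4, 1/2]
P^2 =
  s_1: [5/16, 1/4, 7/16]
  s_2: [5/16, 1/4, 7/16]
  s_3: [5/16, 1/4, 7/16]
P^3 =
  s_1: [5/16, 1/4, 7/16]
  s_2: [5/16, 1/4, 7/16]
  s_3: [5/16, 1/4, 7/16]

(P^3)[s_3 -> s_1] = 5/16

Answer: 5/16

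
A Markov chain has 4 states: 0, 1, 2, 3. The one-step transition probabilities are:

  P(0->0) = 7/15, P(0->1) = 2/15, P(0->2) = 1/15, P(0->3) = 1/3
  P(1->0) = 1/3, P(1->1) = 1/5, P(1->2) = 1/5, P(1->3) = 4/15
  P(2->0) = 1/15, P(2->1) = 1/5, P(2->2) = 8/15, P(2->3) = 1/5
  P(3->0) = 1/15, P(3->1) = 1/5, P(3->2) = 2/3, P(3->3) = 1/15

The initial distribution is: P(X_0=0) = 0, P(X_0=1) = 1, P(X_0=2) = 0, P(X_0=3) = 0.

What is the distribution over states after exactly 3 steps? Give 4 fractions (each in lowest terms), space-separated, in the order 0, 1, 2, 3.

Answer: 727/3375 206/1125 1301/3375 27/125

Derivation:
Propagating the distribution step by step (d_{t+1} = d_t * P):
d_0 = (0=0, 1=1, 2=0, 3=0)
  d_1[0] = 0*7/15 + 1*1/3 + 0*1/15 + 0*1/15 = 1/3
  d_1[1] = 0*2/15 + 1*1/5 + 0*1/5 + 0*1/5 = 1/5
  d_1[2] = 0*1/15 + 1*1/5 + 0*8/15 + 0*2/3 = 1/5
  d_1[3] = 0*1/3 + 1*4/15 + 0*1/5 + 0*1/15 = 4/15
d_1 = (0=1/3, 1=1/5, 2=1/5, 3=4/15)
  d_2[0] = 1/3*7/15 + 1/5*1/3 + 1/5*1/15 + 4/15*1/15 = 19/75
  d_2[1] = 1/3*2/15 + 1/5*1/5 + 1/5*1/5 + 4/15*1/5 = 8/45
  d_2[2] = 1/3*1/15 + 1/5*1/5 + 1/5*8/15 + 4/15*2/3 = 26/75
  d_2[3] = 1/3*1/3 + 1/5*4/15 + 1/5*1/5 + 4/15*1/15 = 2/9
d_2 = (0=19/75, 1=8/45, 2=26/75, 3=2/9)
  d_3[0] = 19/75*7/15 + 8/45*1/3 + 26/75*1/15 + 2/9*1/15 = 727/3375
  d_3[1] = 19/75*2/15 + 8/45*1/5 + 26/75*1/5 + 2/9*1/5 = 206/1125
  d_3[2] = 19/75*1/15 + 8/45*1/5 + 26/75*8/15 + 2/9*2/3 = 1301/3375
  d_3[3] = 19/75*1/3 + 8/45*4/15 + 26/75*1/5 + 2/9*1/15 = 27/125
d_3 = (0=727/3375, 1=206/1125, 2=1301/3375, 3=27/125)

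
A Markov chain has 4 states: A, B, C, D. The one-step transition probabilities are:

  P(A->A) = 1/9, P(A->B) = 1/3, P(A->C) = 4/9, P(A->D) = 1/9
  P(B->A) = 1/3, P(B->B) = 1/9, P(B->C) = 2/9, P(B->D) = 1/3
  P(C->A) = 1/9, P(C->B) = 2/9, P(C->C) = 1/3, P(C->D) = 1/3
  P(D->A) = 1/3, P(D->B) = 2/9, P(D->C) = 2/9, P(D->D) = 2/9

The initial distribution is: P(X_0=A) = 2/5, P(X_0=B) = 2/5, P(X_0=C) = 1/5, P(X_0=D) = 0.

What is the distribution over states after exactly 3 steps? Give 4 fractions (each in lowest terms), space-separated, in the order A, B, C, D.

Propagating the distribution step by step (d_{t+1} = d_t * P):
d_0 = (A=2/5, B=2/5, C=1/5, D=0)
  d_1[A] = 2/5*1/9 + 2/5*1/3 + 1/5*1/9 + 0*1/3 = 1/5
  d_1[B] = 2/5*1/3 + 2/5*1/9 + 1/5*2/9 + 0*2/9 = 2/9
  d_1[C] = 2/5*4/9 + 2/5*2/9 + 1/5*1/3 + 0*2/9 = 1/3
  d_1[D] = 2/5*1/9 + 2/5*1/3 + 1/5*1/3 + 0*2/9 = 11/45
d_1 = (A=1/5, B=2/9, C=1/3, D=11/45)
  d_2[A] = 1/5*1/9 + 2/9*1/3 + 1/3*1/9 + 11/45*1/3 = 29/135
  d_2[B] = 1/5*1/3 + 2/9*1/9 + 1/3*2/9 + 11/45*2/9 = 89/405
  d_2[C] = 1/5*4/9 + 2/9*2/9 + 1/3*1/3 + 11/45*2/9 = 41/135
  d_2[D] = 1/5*1/9 + 2/9*1/3 + 1/3*1/3 + 11/45*2/9 = 106/405
d_2 = (A=29/135, B=89/405, C=41/135, D=106/405)
  d_3[A] = 29/135*1/9 + 89/405*1/3 + 41/135*1/9 + 106/405*1/3 = 53/243
  d_3[B] = 29/135*1/3 + 89/405*1/9 + 41/135*2/9 + 106/405*2/9 = 808/3645
  d_3[C] = 29/135*4/9 + 89/405*2/9 + 41/135*1/3 + 106/405*2/9 = 41/135
  d_3[D] = 29/135*1/9 + 89/405*1/3 + 41/135*1/3 + 106/405*2/9 = 187/729
d_3 = (A=53/243, B=808/3645, C=41/135, D=187/729)

Answer: 53/243 808/3645 41/135 187/729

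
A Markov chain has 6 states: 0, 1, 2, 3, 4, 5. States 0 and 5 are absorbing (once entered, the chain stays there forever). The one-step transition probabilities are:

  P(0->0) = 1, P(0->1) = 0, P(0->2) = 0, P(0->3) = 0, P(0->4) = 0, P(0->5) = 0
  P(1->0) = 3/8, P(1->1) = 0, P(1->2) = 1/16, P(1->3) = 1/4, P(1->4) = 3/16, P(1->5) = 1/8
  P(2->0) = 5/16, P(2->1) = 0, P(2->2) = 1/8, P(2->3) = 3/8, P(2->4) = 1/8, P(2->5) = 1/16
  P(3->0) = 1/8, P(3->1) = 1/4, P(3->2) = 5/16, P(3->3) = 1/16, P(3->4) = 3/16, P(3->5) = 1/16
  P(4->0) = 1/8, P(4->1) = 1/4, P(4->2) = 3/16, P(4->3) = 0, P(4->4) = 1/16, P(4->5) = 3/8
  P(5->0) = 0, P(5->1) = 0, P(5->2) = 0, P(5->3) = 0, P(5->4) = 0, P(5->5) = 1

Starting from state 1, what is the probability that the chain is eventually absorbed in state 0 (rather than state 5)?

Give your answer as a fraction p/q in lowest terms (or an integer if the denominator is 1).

Let a_i = P(absorbed in 0 | start in state i).
Boundary conditions: a_0 = 1, a_5 = 0.
For each transient state i, a_i = sum_j P(i->j) * a_j:
  a_1 = 3/8*a_0 + 0*a_1 + 1/16*a_2 + 1/4*a_3 + 3/16*a_4 + 1/8*a_5
  a_2 = 5/16*a_0 + 0*a_1 + 1/8*a_2 + 3/8*a_3 + 1/8*a_4 + 1/16*a_5
  a_3 = 1/8*a_0 + 1/4*a_1 + 5/16*a_2 + 1/16*a_3 + 3/16*a_4 + 1/16*a_5
  a_4 = 1/8*a_0 + 1/4*a_1 + 3/16*a_2 + 0*a_3 + 1/16*a_4 + 3/8*a_5

Substituting a_0 = 1 and a_5 = 0, rearrange to (I - Q) a = r where r[i] = P(i -> 0):
  [1, -1/16, -1/4, -3/16] . (a_1, a_2, a_3, a_4) = 3/8
  [0, 7/8, -3/8, -1/8] . (a_1, a_2, a_3, a_4) = 5/16
  [-1/4, -5/16, 15/16, -3/16] . (a_1, a_2, a_3, a_4) = 1/8
  [-1/4, -3/16, 0, 15/16] . (a_1, a_2, a_3, a_4) = 1/8

Solving yields:
  a_1 = 2791/4234
  a_2 = 5847/8468
  a_3 = 1331/2117
  a_4 = 3787/8468

Starting state is 1, so the absorption probability is a_1 = 2791/4234.

Answer: 2791/4234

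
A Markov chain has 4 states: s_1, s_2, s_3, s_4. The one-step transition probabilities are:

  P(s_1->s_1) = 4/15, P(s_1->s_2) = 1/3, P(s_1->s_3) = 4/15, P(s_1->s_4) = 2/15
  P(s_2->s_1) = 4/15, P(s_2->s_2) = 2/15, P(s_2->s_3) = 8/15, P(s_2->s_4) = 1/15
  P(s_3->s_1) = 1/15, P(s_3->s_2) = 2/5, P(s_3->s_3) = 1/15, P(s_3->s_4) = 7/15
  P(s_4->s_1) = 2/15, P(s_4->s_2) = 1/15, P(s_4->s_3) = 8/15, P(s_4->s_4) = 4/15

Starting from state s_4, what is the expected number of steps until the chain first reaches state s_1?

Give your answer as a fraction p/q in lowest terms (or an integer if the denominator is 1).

Let h_i = expected steps to first reach s_1 from state i.
Boundary: h_s_1 = 0.
First-step equations for the other states:
  h_s_2 = 1 + 4/15*h_s_1 + 2/15*h_s_2 + 8/15*h_s_3 + 1/15*h_s_4
  h_s_3 = 1 + 1/15*h_s_1 + 2/5*h_s_2 + 1/15*h_s_3 + 7/15*h_s_4
  h_s_4 = 1 + 2/15*h_s_1 + 1/15*h_s_2 + 8/15*h_s_3 + 4/15*h_s_4

Substituting h_s_1 = 0 and rearranging gives the linear system (I - Q) h = 1:
  [13/15, -8/15, -1/15] . (h_s_2, h_s_3, h_s_4) = 1
  [-2/5, 14/15, -7/15] . (h_s_2, h_s_3, h_s_4) = 1
  [-1/15, -8/15, 11/15] . (h_s_2, h_s_3, h_s_4) = 1

Solving yields:
  h_s_2 = 990/157
  h_s_3 = 1170/157
  h_s_4 = 1155/157

Starting state is s_4, so the expected hitting time is h_s_4 = 1155/157.

Answer: 1155/157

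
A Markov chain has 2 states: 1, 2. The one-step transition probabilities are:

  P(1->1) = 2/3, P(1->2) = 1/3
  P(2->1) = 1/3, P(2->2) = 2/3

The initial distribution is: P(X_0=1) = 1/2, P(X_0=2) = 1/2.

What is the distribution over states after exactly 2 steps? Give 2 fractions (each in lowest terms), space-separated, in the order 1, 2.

Answer: 1/2 1/2

Derivation:
Propagating the distribution step by step (d_{t+1} = d_t * P):
d_0 = (1=1/2, 2=1/2)
  d_1[1] = 1/2*2/3 + 1/2*1/3 = 1/2
  d_1[2] = 1/2*1/3 + 1/2*2/3 = 1/2
d_1 = (1=1/2, 2=1/2)
  d_2[1] = 1/2*2/3 + 1/2*1/3 = 1/2
  d_2[2] = 1/2*1/3 + 1/2*2/3 = 1/2
d_2 = (1=1/2, 2=1/2)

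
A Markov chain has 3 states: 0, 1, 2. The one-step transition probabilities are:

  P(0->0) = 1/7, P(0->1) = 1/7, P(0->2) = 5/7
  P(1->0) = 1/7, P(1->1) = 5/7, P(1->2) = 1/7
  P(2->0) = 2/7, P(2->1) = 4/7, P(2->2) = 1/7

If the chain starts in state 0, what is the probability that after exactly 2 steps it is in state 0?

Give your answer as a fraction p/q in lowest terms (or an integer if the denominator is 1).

Answer: 12/49

Derivation:
Computing P^2 by repeated multiplication:
P^1 =
  0: [1/7, 1/7, 5/7]
  1: [1/7, 5/7, 1/7]
  2: [2/7, 4/7, 1/7]
P^2 =
  0: [12/49, 26/49, 11/49]
  1: [8/49, 30/49, 11/49]
  2: [8/49, 26/49, 15/49]

(P^2)[0 -> 0] = 12/49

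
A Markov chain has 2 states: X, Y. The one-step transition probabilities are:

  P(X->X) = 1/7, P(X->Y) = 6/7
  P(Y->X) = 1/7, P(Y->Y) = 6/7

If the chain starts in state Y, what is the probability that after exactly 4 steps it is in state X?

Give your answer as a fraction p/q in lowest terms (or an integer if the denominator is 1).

Answer: 1/7

Derivation:
Computing P^4 by repeated multiplication:
P^1 =
  X: [1/7, 6/7]
  Y: [1/7, 6/7]
P^2 =
  X: [1/7, 6/7]
  Y: [1/7, 6/7]
P^3 =
  X: [1/7, 6/7]
  Y: [1/7, 6/7]
P^4 =
  X: [1/7, 6/7]
  Y: [1/7, 6/7]

(P^4)[Y -> X] = 1/7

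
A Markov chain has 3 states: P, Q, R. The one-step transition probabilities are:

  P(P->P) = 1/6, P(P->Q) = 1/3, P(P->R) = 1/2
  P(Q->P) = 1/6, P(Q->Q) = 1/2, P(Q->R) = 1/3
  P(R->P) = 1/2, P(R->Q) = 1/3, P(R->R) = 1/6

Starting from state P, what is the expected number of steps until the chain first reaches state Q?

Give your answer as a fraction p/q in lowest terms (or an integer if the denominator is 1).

Let h_i = expected steps to first reach Q from state i.
Boundary: h_Q = 0.
First-step equations for the other states:
  h_P = 1 + 1/6*h_P + 1/3*h_Q + 1/2*h_R
  h_R = 1 + 1/2*h_P + 1/3*h_Q + 1/6*h_R

Substituting h_Q = 0 and rearranging gives the linear system (I - Q) h = 1:
  [5/6, -1/2] . (h_P, h_R) = 1
  [-1/2, 5/6] . (h_P, h_R) = 1

Solving yields:
  h_P = 3
  h_R = 3

Starting state is P, so the expected hitting time is h_P = 3.

Answer: 3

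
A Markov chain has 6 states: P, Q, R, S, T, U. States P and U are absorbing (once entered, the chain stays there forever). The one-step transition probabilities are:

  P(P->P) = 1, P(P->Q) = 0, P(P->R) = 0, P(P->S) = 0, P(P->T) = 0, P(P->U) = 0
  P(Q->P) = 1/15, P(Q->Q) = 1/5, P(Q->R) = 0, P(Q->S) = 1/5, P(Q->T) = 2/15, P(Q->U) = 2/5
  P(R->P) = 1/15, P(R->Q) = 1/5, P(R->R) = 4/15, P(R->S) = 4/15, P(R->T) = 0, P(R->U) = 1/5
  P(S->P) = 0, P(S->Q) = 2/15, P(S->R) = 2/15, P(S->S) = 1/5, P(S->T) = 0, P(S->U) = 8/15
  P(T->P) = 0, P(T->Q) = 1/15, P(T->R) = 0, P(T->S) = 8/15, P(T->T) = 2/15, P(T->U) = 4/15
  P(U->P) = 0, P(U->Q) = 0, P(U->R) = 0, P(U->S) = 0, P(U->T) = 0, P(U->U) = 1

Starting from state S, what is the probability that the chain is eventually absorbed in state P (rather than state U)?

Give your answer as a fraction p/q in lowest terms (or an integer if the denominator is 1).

Answer: 8/209

Derivation:
Let a_i = P(absorbed in P | start in state i).
Boundary conditions: a_P = 1, a_U = 0.
For each transient state i, a_i = sum_j P(i->j) * a_j:
  a_Q = 1/15*a_P + 1/5*a_Q + 0*a_R + 1/5*a_S + 2/15*a_T + 2/5*a_U
  a_R = 1/15*a_P + 1/5*a_Q + 4/15*a_R + 4/15*a_S + 0*a_T + 1/5*a_U
  a_S = 0*a_P + 2/15*a_Q + 2/15*a_R + 1/5*a_S + 0*a_T + 8/15*a_U
  a_T = 0*a_P + 1/15*a_Q + 0*a_R + 8/15*a_S + 2/15*a_T + 4/15*a_U

Substituting a_P = 1 and a_U = 0, rearrange to (I - Q) a = r where r[i] = P(i -> P):
  [4/5, 0, -1/5, -2/15] . (a_Q, a_R, a_S, a_T) = 1/15
  [-1/5, 11/15, -4/15, 0] . (a_Q, a_R, a_S, a_T) = 1/15
  [-2/15, -2/15, 4/5, 0] . (a_Q, a_R, a_S, a_T) = 0
  [-1/15, 0, -8/15, 13/15] . (a_Q, a_R, a_S, a_T) = 0

Solving yields:
  a_Q = 41/418
  a_R = 5/38
  a_S = 8/209
  a_T = 13/418

Starting state is S, so the absorption probability is a_S = 8/209.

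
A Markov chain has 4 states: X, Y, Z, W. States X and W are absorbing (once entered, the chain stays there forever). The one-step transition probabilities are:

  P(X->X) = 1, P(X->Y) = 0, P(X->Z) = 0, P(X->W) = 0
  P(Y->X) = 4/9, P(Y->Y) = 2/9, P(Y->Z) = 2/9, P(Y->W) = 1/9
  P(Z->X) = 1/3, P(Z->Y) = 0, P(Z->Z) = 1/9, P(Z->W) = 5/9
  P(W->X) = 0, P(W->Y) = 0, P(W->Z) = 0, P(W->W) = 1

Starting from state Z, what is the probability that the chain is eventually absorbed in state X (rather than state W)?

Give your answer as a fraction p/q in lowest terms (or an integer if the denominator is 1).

Answer: 3/8

Derivation:
Let a_i = P(absorbed in X | start in state i).
Boundary conditions: a_X = 1, a_W = 0.
For each transient state i, a_i = sum_j P(i->j) * a_j:
  a_Y = 4/9*a_X + 2/9*a_Y + 2/9*a_Z + 1/9*a_W
  a_Z = 1/3*a_X + 0*a_Y + 1/9*a_Z + 5/9*a_W

Substituting a_X = 1 and a_W = 0, rearrange to (I - Q) a = r where r[i] = P(i -> X):
  [7/9, -2/9] . (a_Y, a_Z) = 4/9
  [0, 8/9] . (a_Y, a_Z) = 1/3

Solving yields:
  a_Y = 19/28
  a_Z = 3/8

Starting state is Z, so the absorption probability is a_Z = 3/8.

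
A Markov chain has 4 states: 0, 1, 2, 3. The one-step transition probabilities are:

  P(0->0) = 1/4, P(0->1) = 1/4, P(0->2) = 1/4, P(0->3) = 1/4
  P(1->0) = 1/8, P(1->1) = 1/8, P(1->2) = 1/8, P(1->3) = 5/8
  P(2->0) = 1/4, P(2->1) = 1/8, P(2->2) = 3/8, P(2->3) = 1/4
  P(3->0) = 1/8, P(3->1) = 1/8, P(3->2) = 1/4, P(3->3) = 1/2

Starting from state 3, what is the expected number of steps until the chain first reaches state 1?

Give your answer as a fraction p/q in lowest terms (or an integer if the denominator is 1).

Answer: 196/29

Derivation:
Let h_i = expected steps to first reach 1 from state i.
Boundary: h_1 = 0.
First-step equations for the other states:
  h_0 = 1 + 1/4*h_0 + 1/4*h_1 + 1/4*h_2 + 1/4*h_3
  h_2 = 1 + 1/4*h_0 + 1/8*h_1 + 3/8*h_2 + 1/4*h_3
  h_3 = 1 + 1/8*h_0 + 1/8*h_1 + 1/4*h_2 + 1/2*h_3

Substituting h_1 = 0 and rearranging gives the linear system (I - Q) h = 1:
  [3/4, -1/4, -1/4] . (h_0, h_2, h_3) = 1
  [-1/4, 5/8, -1/4] . (h_0, h_2, h_3) = 1
  [-1/8, -1/4, 1/2] . (h_0, h_2, h_3) = 1

Solving yields:
  h_0 = 168/29
  h_2 = 192/29
  h_3 = 196/29

Starting state is 3, so the expected hitting time is h_3 = 196/29.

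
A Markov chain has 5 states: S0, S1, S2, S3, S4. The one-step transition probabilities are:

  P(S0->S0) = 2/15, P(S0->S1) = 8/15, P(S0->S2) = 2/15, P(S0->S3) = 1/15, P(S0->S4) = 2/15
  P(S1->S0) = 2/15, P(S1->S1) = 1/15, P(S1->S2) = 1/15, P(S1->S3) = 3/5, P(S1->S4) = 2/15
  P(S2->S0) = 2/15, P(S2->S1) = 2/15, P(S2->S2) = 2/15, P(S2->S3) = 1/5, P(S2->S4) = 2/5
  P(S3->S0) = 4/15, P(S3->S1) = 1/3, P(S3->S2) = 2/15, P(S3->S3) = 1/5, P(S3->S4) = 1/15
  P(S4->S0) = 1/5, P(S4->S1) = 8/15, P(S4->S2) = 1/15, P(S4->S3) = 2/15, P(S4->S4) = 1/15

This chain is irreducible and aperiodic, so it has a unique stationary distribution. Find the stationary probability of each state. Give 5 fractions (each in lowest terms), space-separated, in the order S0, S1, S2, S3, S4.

The stationary distribution satisfies pi = pi * P, i.e.:
  pi_S0 = 2/15*pi_S0 + 2/15*pi_S1 + 2/15*pi_S2 + 4/15*pi_S3 + 1/5*pi_S4
  pi_S1 = 8/15*pi_S0 + 1/15*pi_S1 + 2/15*pi_S2 + 1/3*pi_S3 + 8/15*pi_S4
  pi_S2 = 2/15*pi_S0 + 1/15*pi_S1 + 2/15*pi_S2 + 2/15*pi_S3 + 1/15*pi_S4
  pi_S3 = 1/15*pi_S0 + 3/5*pi_S1 + 1/5*pi_S2 + 1/5*pi_S3 + 2/15*pi_S4
  pi_S4 = 2/15*pi_S0 + 2/15*pi_S1 + 2/5*pi_S2 + 1/15*pi_S3 + 1/15*pi_S4
with normalization: pi_S0 + pi_S1 + pi_S2 + pi_S3 + pi_S4 = 1.

Using the first 4 balance equations plus normalization, the linear system A*pi = b is:
  [-13/15, 2/15, 2/15, 4/15, 1/5] . pi = 0
  [8/15, -14/15, 2/15, 1/3, 8/15] . pi = 0
  [2/15, 1/15, -13/15, 2/15, 1/15] . pi = 0
  [1/15, 3/5, 1/5, -4/5, 2/15] . pi = 0
  [1, 1, 1, 1, 1] . pi = 1

Solving yields:
  pi_S0 = 3363/18653
  pi_S1 = 5524/18653
  pi_S2 = 1953/18653
  pi_S3 = 5326/18653
  pi_S4 = 2487/18653

Verification (pi * P):
  3363/18653*2/15 + 5524/18653*2/15 + 1953/18653*2/15 + 5326/18653*4/15 + 2487/18653*1/5 = 3363/18653 = pi_S0  (ok)
  3363/18653*8/15 + 5524/18653*1/15 + 1953/18653*2/15 + 5326/18653*1/3 + 2487/18653*8/15 = 5524/18653 = pi_S1  (ok)
  3363/18653*2/15 + 5524/18653*1/15 + 1953/18653*2/15 + 5326/18653*2/15 + 2487/18653*1/15 = 1953/18653 = pi_S2  (ok)
  3363/18653*1/15 + 5524/18653*3/5 + 1953/18653*1/5 + 5326/18653*1/5 + 2487/18653*2/15 = 5326/18653 = pi_S3  (ok)
  3363/18653*2/15 + 5524/18653*2/15 + 1953/18653*2/5 + 5326/18653*1/15 + 2487/18653*1/15 = 2487/18653 = pi_S4  (ok)

Answer: 3363/18653 5524/18653 1953/18653 5326/18653 2487/18653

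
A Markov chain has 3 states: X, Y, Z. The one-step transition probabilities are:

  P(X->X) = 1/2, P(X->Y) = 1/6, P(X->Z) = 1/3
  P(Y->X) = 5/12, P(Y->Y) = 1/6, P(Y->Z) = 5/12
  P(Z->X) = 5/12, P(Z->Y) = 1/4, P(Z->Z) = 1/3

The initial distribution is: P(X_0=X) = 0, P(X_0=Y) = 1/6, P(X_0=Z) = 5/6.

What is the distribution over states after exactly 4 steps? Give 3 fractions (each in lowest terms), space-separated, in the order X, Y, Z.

Answer: 9425/20736 24361/124416 43505/124416

Derivation:
Propagating the distribution step by step (d_{t+1} = d_t * P):
d_0 = (X=0, Y=1/6, Z=5/6)
  d_1[X] = 0*1/2 + 1/6*5/12 + 5/6*5/12 = 5/12
  d_1[Y] = 0*1/6 + 1/6*1/6 + 5/6*1/4 = 17/72
  d_1[Z] = 0*1/3 + 1/6*5/12 + 5/6*1/3 = 25/72
d_1 = (X=5/12, Y=17/72, Z=25/72)
  d_2[X] = 5/12*1/2 + 17/72*5/12 + 25/72*5/12 = 65/144
  d_2[Y] = 5/12*1/6 + 17/72*1/6 + 25/72*1/4 = 169/864
  d_2[Z] = 5/12*1/3 + 17/72*5/12 + 25/72*1/3 = 305/864
d_2 = (X=65/144, Y=169/864, Z=305/864)
  d_3[X] = 65/144*1/2 + 169/864*5/12 + 305/864*5/12 = 785/1728
  d_3[Y] = 65/144*1/6 + 169/864*1/6 + 305/864*1/4 = 2033/10368
  d_3[Z] = 65/144*1/3 + 169/864*5/12 + 305/864*1/3 = 3625/10368
d_3 = (X=785/1728, Y=2033/10368, Z=3625/10368)
  d_4[X] = 785/1728*1/2 + 2033/10368*5/12 + 3625/10368*5/12 = 9425/20736
  d_4[Y] = 785/1728*1/6 + 2033/10368*1/6 + 3625/10368*1/4 = 24361/124416
  d_4[Z] = 785/1728*1/3 + 2033/10368*5/12 + 3625/10368*1/3 = 43505/124416
d_4 = (X=9425/20736, Y=24361/124416, Z=43505/124416)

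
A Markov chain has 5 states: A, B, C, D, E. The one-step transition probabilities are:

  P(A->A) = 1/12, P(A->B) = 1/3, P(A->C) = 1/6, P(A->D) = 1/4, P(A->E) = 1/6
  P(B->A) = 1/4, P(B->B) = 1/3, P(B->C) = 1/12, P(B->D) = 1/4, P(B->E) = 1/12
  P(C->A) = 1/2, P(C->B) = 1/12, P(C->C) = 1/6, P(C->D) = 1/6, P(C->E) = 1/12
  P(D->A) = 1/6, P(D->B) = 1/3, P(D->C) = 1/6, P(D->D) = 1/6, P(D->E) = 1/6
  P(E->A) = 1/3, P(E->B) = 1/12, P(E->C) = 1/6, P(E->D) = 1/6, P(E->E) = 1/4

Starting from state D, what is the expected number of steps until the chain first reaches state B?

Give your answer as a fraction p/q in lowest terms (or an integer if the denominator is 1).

Let h_i = expected steps to first reach B from state i.
Boundary: h_B = 0.
First-step equations for the other states:
  h_A = 1 + 1/12*h_A + 1/3*h_B + 1/6*h_C + 1/4*h_D + 1/6*h_E
  h_C = 1 + 1/2*h_A + 1/12*h_B + 1/6*h_C + 1/6*h_D + 1/12*h_E
  h_D = 1 + 1/6*h_A + 1/3*h_B + 1/6*h_C + 1/6*h_D + 1/6*h_E
  h_E = 1 + 1/3*h_A + 1/12*h_B + 1/6*h_C + 1/6*h_D + 1/4*h_E

Substituting h_B = 0 and rearranging gives the linear system (I - Q) h = 1:
  [11/12, -1/6, -1/4, -1/6] . (h_A, h_C, h_D, h_E) = 1
  [-1/2, 5/6, -1/6, -1/12] . (h_A, h_C, h_D, h_E) = 1
  [-1/6, -1/6, 5/6, -1/6] . (h_A, h_C, h_D, h_E) = 1
  [-1/3, -1/6, -1/6, 3/4] . (h_A, h_C, h_D, h_E) = 1

Solving yields:
  h_A = 4
  h_C = 54/11
  h_D = 4
  h_E = 56/11

Starting state is D, so the expected hitting time is h_D = 4.

Answer: 4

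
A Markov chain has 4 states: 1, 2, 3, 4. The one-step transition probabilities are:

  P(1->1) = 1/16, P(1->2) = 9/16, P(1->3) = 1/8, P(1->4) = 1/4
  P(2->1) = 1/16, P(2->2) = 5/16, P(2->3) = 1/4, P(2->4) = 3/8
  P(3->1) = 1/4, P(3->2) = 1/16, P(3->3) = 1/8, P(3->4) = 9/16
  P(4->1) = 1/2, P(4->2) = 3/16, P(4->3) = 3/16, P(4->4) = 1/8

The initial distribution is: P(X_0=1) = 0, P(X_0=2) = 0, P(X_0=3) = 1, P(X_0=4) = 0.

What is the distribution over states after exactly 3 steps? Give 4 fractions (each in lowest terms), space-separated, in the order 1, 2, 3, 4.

Answer: 791/4096 333/1024 355/2048 1263/4096

Derivation:
Propagating the distribution step by step (d_{t+1} = d_t * P):
d_0 = (1=0, 2=0, 3=1, 4=0)
  d_1[1] = 0*1/16 + 0*1/16 + 1*1/4 + 0*1/2 = 1/4
  d_1[2] = 0*9/16 + 0*5/16 + 1*1/16 + 0*3/16 = 1/16
  d_1[3] = 0*1/8 + 0*1/4 + 1*1/8 + 0*3/16 = 1/8
  d_1[4] = 0*1/4 + 0*3/8 + 1*9/16 + 0*1/8 = 9/16
d_1 = (1=1/4, 2=1/16, 3=1/8, 4=9/16)
  d_2[1] = 1/4*1/16 + 1/16*1/16 + 1/8*1/4 + 9/16*1/2 = 85/256
  d_2[2] = 1/4*9/16 + 1/16*5/16 + 1/8*1/16 + 9/16*3/16 = 35/128
  d_2[3] = 1/4*1/8 + 1/16*1/4 + 1/8*1/8 + 9/16*3/16 = 43/256
  d_2[4] = 1/4*1/4 + 1/16*3/8 + 1/8*9/16 + 9/16*1/8 = 29/128
d_2 = (1=85/256, 2=35/128, 3=43/256, 4=29/128)
  d_3[1] = 85/256*1/16 + 35/128*1/16 + 43/256*1/4 + 29/128*1/2 = 791/4096
  d_3[2] = 85/256*9/16 + 35/128*5/16 + 43/256*1/16 + 29/128*3/16 = 333/1024
  d_3[3] = 85/256*1/8 + 35/128*1/4 + 43/256*1/8 + 29/128*3/16 = 355/2048
  d_3[4] = 85/256*1/4 + 35/128*3/8 + 43/256*9/16 + 29/128*1/8 = 1263/4096
d_3 = (1=791/4096, 2=333/1024, 3=355/2048, 4=1263/4096)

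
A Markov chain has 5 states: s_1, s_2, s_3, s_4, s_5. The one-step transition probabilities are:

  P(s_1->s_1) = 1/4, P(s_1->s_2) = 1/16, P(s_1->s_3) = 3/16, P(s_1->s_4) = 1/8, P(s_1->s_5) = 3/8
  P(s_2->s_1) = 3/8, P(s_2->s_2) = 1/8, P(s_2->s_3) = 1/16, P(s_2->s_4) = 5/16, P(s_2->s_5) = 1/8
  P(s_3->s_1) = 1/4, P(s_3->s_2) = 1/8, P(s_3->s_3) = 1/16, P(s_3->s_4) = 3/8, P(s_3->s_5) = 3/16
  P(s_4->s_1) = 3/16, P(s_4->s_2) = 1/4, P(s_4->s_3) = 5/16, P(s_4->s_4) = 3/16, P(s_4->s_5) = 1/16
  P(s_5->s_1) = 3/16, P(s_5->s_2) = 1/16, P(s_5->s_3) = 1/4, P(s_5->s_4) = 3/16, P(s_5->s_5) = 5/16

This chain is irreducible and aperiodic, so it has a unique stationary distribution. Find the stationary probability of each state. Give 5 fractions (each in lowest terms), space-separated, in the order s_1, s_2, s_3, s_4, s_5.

The stationary distribution satisfies pi = pi * P, i.e.:
  pi_s_1 = 1/4*pi_s_1 + 3/8*pi_s_2 + 1/4*pi_s_3 + 3/16*pi_s_4 + 3/16*pi_s_5
  pi_s_2 = 1/16*pi_s_1 + 1/8*pi_s_2 + 1/8*pi_s_3 + 1/4*pi_s_4 + 1/16*pi_s_5
  pi_s_3 = 3/16*pi_s_1 + 1/16*pi_s_2 + 1/16*pi_s_3 + 5/16*pi_s_4 + 1/4*pi_s_5
  pi_s_4 = 1/8*pi_s_1 + 5/16*pi_s_2 + 3/8*pi_s_3 + 3/16*pi_s_4 + 3/16*pi_s_5
  pi_s_5 = 3/8*pi_s_1 + 1/8*pi_s_2 + 3/16*pi_s_3 + 1/16*pi_s_4 + 5/16*pi_s_5
with normalization: pi_s_1 + pi_s_2 + pi_s_3 + pi_s_4 + pi_s_5 = 1.

Using the first 4 balance equations plus normalization, the linear system A*pi = b is:
  [-3/4, 3/8, 1/4, 3/16, 3/16] . pi = 0
  [1/16, -7/8, 1/8, 1/4, 1/16] . pi = 0
  [3/16, 1/16, -15/16, 5/16, 1/4] . pi = 0
  [1/8, 5/16, 3/8, -13/16, 3/16] . pi = 0
  [1, 1, 1, 1, 1] . pi = 1

Solving yields:
  pi_s_1 = 16055/67599
  pi_s_2 = 8390/67599
  pi_s_3 = 4286/22533
  pi_s_4 = 15131/67599
  pi_s_5 = 1685/7511

Verification (pi * P):
  16055/67599*1/4 + 8390/67599*3/8 + 4286/22533*1/4 + 15131/67599*3/16 + 1685/7511*3/16 = 16055/67599 = pi_s_1  (ok)
  16055/67599*1/16 + 8390/67599*1/8 + 4286/22533*1/8 + 15131/67599*1/4 + 1685/7511*1/16 = 8390/67599 = pi_s_2  (ok)
  16055/67599*3/16 + 8390/67599*1/16 + 4286/22533*1/16 + 15131/67599*5/16 + 1685/7511*1/4 = 4286/22533 = pi_s_3  (ok)
  16055/67599*1/8 + 8390/67599*5/16 + 4286/22533*3/8 + 15131/67599*3/16 + 1685/7511*3/16 = 15131/67599 = pi_s_4  (ok)
  16055/67599*3/8 + 8390/67599*1/8 + 4286/22533*3/16 + 15131/67599*1/16 + 1685/7511*5/16 = 1685/7511 = pi_s_5  (ok)

Answer: 16055/67599 8390/67599 4286/22533 15131/67599 1685/7511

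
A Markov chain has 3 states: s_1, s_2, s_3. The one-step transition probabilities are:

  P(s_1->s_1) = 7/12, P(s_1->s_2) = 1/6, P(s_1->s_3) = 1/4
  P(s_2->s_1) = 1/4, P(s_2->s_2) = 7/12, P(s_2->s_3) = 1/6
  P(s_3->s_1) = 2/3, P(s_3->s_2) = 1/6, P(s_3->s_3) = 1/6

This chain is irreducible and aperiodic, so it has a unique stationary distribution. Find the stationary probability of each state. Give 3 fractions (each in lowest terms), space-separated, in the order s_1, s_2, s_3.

The stationary distribution satisfies pi = pi * P, i.e.:
  pi_s_1 = 7/12*pi_s_1 + 1/4*pi_s_2 + 2/3*pi_s_3
  pi_s_2 = 1/6*pi_s_1 + 7/12*pi_s_2 + 1/6*pi_s_3
  pi_s_3 = 1/4*pi_s_1 + 1/6*pi_s_2 + 1/6*pi_s_3
with normalization: pi_s_1 + pi_s_2 + pi_s_3 = 1.

Using the first 2 balance equations plus normalization, the linear system A*pi = b is:
  [-5/12, 1/4, 2/3] . pi = 0
  [1/6, -5/12, 1/6] . pi = 0
  [1, 1, 1] . pi = 1

Solving yields:
  pi_s_1 = 46/91
  pi_s_2 = 2/7
  pi_s_3 = 19/91

Verification (pi * P):
  46/91*7/12 + 2/7*1/4 + 19/91*2/3 = 46/91 = pi_s_1  (ok)
  46/91*1/6 + 2/7*7/12 + 19/91*1/6 = 2/7 = pi_s_2  (ok)
  46/91*1/4 + 2/7*1/6 + 19/91*1/6 = 19/91 = pi_s_3  (ok)

Answer: 46/91 2/7 19/91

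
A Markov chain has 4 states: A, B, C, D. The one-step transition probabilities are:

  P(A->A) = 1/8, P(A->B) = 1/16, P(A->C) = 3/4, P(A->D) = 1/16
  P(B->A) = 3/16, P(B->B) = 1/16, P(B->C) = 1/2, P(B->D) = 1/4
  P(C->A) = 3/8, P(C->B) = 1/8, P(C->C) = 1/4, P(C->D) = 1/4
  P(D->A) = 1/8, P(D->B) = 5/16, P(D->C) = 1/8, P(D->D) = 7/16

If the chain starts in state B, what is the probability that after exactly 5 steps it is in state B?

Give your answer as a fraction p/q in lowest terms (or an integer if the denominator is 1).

Computing P^5 by repeated multiplication:
P^1 =
  A: [1/8, 1/16, 3/4, 1/16]
  B: [3/16, 1/16, 1/2, 1/4]
  C: [3/8, 1/8, 1/4, 1/4]
  D: [1/8, 5/16, 1/8, 7/16]
P^2 =
  A: [81/256, 1/8, 41/128, 61/256]
  B: [65/256, 5/32, 21/64, 67/256]
  C: [25/128, 9/64, 7/16, 29/128]
  D: [45/256, 23/128, 43/128, 79/256]
P^3 =
  A: [109/512, 291/2048, 839/2048, 241/1024]
  B: [111/512, 19/128, 785/2048, 515/2048]
  C: [249/1024, 75/512, 363/1024, 131/512]
  D: [451/2048, 329/2048, 705/2048, 563/2048]
P^4 =
  A: [7743/32768, 4815/32768, 1485/4096, 4165/16384]
  B: [1885/8192, 4893/32768, 5965/16384, 8405/32768]
  C: [1825/8192, 2435/16384, 1541/4096, 4135/16384]
  D: [7245/32768, 5005/32768, 5995/16384, 533/2048]
P^5 =
  A: [117871/524288, 4873/32768, 6113/16384, 132833/524288]
  B: [118149/524288, 39159/262144, 97077/262144, 133667/524288]
  C: [59859/262144, 2443/16384, 48103/131072, 66991/262144]
  D: [118501/524288, 39435/262144, 47999/131072, 134921/524288]

(P^5)[B -> B] = 39159/262144

Answer: 39159/262144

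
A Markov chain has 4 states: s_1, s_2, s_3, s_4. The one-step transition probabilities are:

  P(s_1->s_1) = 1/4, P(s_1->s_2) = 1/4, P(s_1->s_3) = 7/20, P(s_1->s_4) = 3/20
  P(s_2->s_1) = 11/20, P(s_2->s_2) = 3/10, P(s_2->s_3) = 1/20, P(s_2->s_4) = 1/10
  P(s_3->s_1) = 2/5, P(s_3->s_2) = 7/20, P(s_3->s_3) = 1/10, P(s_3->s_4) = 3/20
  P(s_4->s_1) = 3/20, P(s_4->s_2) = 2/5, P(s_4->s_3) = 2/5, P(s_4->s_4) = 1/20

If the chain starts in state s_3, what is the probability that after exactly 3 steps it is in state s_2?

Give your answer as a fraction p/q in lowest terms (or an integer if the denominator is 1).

Answer: 2443/8000

Derivation:
Computing P^3 by repeated multiplication:
P^1 =
  s_1: [1/4, 1/4, 7/20, 3/20]
  s_2: [11/20, 3/10, 1/20, 1/10]
  s_3: [2/5, 7/20, 1/10, 3/20]
  s_4: [3/20, 2/5, 2/5, 1/20]
P^2 =
  s_1: [29/80, 8/25, 39/200, 49/400]
  s_2: [27/80, 57/200, 101/400, 1/8]
  s_3: [71/200, 3/10, 91/400, 47/400]
  s_4: [17/40, 127/400, 53/400, 1/8]
P^3 =
  s_1: [363/1000, 2431/8000, 1691/8000, 487/4000]
  s_2: [2887/8000, 1233/4000, 1661/8000, 493/4000]
  s_3: [2899/8000, 2443/8000, 209/1000, 493/4000]
  s_4: [2821/8000, 2383/8000, 1823/8000, 973/8000]

(P^3)[s_3 -> s_2] = 2443/8000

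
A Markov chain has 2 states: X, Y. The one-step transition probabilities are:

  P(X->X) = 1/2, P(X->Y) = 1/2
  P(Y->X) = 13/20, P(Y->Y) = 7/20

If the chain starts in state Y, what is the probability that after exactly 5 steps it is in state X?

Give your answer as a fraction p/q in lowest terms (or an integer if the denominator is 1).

Computing P^5 by repeated multiplication:
P^1 =
  X: [1/2, 1/2]
  Y: [13/20, 7/20]
P^2 =
  X: [23/40, 17/40]
  Y: [221/400, 179/400]
P^3 =
  X: [451/800, 349/800]
  Y: [4537/8000, 3463/8000]
P^4 =
  X: [9047/16000, 6953/16000]
  Y: [90389/160000, 69611/160000]
P^5 =
  X: [180859/320000, 139141/320000]
  Y: [1808833/3200000, 1391167/3200000]

(P^5)[Y -> X] = 1808833/3200000

Answer: 1808833/3200000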